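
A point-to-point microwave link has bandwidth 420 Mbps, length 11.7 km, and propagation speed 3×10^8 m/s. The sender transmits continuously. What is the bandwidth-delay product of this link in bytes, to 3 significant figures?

Propagation delay = 11700 / 300000000 = 3.9e-05 s.
BDP = R × t_prop = 420000000 × 3.9e-05 = 16380 bits.
In bytes: 16380/8 = 2050 bytes.

2050 bytes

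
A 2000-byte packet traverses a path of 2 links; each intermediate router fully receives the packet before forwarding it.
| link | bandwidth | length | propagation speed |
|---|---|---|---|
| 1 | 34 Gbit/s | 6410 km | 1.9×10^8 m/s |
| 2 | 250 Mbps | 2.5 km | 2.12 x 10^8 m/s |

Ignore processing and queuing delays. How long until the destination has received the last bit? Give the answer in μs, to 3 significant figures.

L = 2000 × 8 = 16000 bits.
Transmission delays (L/R per hop): 0.470588, 64 μs; sum = 64.4706 μs.
Propagation delays (d/s per hop): 33736.8, 11.7925 μs; sum = 33748.6 μs.
End-to-end = 33800 μs.

33800 μs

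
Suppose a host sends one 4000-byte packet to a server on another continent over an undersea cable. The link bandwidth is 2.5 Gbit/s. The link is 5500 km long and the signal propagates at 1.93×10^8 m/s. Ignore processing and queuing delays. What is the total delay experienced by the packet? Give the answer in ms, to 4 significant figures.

L = 4000 × 8 = 32000 bits.
Transmission delay = L/R = 32000 / 2500000000 = 0.0128 ms.
Propagation delay = d/s = 5500000 m / 193000000 m/s = 28.4974 ms.
Total = 28.51 ms.

28.51 ms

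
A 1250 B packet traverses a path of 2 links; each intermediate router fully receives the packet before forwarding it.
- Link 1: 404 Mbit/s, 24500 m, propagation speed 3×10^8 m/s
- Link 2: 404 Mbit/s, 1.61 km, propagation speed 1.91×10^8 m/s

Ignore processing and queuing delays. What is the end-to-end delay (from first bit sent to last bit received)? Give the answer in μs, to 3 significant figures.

140 μs

L = 1250 × 8 = 10000 bits.
Transmission delay per hop = L/R = 10000/404000000 = 24.7525 μs; 2 hops → 49.505 μs.
Propagation delays (d/s per hop): 81.6667, 8.42932 μs; sum = 90.096 μs.
End-to-end = 140 μs.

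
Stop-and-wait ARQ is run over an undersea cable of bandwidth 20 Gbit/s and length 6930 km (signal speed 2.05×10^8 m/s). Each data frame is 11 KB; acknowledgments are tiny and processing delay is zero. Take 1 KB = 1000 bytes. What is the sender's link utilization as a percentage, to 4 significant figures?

t_tx = L/R = 88000/20000000000 = 4.4e-06 s.
t_prop = 6930000/2.05e+08 = 0.0338049 s; RTT = 0.0676098 s.
Cycle = t_tx + RTT = 0.0676142 s.
Utilization = t_tx / cycle = 4.4e-06/0.0676142 = 0.006508 %.

0.006508 %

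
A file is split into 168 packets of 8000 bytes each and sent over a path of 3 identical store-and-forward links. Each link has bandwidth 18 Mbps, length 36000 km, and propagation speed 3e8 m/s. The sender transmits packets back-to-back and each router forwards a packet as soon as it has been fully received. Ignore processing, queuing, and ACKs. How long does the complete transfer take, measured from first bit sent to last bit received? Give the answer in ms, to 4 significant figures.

964.4 ms

Per-hop transmission t_tx = L/R = 64000/18000000 = 3.55556 ms.
Per-hop propagation t_prop = 36000000/300000000 = 120 ms.
Pipeline fill: first packet needs 3·t_tx to clear all hops; remaining 167 packets each add one t_tx.
Total = (3+168-1)·t_tx + 3·t_prop = 170·3.55556 + 3·120 = 964.4 ms.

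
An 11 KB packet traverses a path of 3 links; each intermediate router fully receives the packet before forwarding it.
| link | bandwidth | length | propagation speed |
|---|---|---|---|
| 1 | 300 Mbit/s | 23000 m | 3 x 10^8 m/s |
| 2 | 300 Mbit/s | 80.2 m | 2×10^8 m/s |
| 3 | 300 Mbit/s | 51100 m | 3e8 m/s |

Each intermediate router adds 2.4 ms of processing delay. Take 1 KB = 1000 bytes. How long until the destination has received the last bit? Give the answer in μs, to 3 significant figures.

5930 μs

L = 88000 bits.
Transmission delay per hop = L/R = 88000/300000000 = 293.333 μs; 3 hops → 880 μs.
Propagation delays (d/s per hop): 76.6667, 0.401, 170.333 μs; sum = 247.401 μs.
Processing at 2 router(s): 2 × 2.4 ms = 4800 μs.
End-to-end = 5930 μs.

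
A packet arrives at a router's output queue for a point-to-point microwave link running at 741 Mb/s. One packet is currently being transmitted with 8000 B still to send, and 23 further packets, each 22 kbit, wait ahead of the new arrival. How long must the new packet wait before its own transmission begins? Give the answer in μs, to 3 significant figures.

769 μs

Each queued packet: L/R = 22000/741000000 = 29.6896 μs.
23 queued → 682.861 μs.
Plus remaining 64000 bits of current packet: 86.3698 μs.
Queuing delay = 769 μs.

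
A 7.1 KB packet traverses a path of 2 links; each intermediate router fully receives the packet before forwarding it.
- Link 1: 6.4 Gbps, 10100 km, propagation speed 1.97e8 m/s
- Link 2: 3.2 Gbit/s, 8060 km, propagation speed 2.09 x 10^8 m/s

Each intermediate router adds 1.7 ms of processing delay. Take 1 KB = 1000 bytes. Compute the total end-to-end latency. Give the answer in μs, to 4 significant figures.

L = 56800 bits.
Transmission delays (L/R per hop): 8.875, 17.75 μs; sum = 26.625 μs.
Propagation delays (d/s per hop): 51269, 38564.6 μs; sum = 89833.6 μs.
Processing at 1 router(s): 1 × 1.7 ms = 1700 μs.
End-to-end = 91560 μs.

91560 μs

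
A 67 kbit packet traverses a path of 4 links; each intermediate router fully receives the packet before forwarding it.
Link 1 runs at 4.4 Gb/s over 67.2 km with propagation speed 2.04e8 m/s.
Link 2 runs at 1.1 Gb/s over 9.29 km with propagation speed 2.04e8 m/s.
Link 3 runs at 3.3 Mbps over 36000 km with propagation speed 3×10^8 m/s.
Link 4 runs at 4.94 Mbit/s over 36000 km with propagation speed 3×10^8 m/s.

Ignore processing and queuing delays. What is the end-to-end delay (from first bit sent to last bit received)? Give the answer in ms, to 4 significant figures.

L = 67000 bits.
Transmission delays (L/R per hop): 0.0152273, 0.0609091, 20.303, 13.5628 ms; sum = 33.9419 ms.
Propagation delays (d/s per hop): 0.329412, 0.0455392, 120, 120 ms; sum = 240.375 ms.
End-to-end = 274.3 ms.

274.3 ms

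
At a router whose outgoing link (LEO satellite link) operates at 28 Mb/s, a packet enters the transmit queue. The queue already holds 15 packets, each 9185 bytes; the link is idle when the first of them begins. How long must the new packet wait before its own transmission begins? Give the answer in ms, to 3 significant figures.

Each queued packet: L/R = 73480/28000000 = 2.62429 ms.
15 queued → 39.3643 ms.
Queuing delay = 39.4 ms.

39.4 ms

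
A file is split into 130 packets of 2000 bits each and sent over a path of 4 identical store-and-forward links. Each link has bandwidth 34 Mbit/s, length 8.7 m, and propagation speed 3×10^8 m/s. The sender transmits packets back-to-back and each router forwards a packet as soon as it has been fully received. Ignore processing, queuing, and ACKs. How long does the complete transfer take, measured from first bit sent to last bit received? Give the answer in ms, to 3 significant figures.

Per-hop transmission t_tx = L/R = 2000/34000000 = 0.0588235 ms.
Per-hop propagation t_prop = 8.7/300000000 = 2.9e-05 ms.
Pipeline fill: first packet needs 4·t_tx to clear all hops; remaining 129 packets each add one t_tx.
Total = (4+130-1)·t_tx + 4·t_prop = 133·0.0588235 + 4·2.9e-05 = 7.82 ms.

7.82 ms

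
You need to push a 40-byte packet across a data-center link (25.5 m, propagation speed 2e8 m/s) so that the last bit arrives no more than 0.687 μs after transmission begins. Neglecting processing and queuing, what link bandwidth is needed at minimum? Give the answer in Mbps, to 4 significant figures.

L = 320 bits.
Propagation delay = 25.5 / 200000000 = 0.1275 μs.
Transmission budget = 0.687 − 0.1275 = 0.5595 μs.
R ≥ L / t_tx = 320 bits / 5.595e-07 s = 571.9 Mbps.

571.9 Mbps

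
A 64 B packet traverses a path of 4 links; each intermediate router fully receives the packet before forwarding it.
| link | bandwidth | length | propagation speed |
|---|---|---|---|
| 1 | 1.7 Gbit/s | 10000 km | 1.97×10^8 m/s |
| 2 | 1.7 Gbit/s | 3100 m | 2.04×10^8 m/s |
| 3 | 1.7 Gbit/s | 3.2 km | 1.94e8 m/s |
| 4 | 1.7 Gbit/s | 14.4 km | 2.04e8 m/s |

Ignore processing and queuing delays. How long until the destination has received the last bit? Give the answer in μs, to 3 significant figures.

L = 64 × 8 = 512 bits.
Transmission delay per hop = L/R = 512/1700000000 = 0.301176 μs; 4 hops → 1.20471 μs.
Propagation delays (d/s per hop): 50761.4, 15.1961, 16.4948, 70.5882 μs; sum = 50863.7 μs.
End-to-end = 50900 μs.

50900 μs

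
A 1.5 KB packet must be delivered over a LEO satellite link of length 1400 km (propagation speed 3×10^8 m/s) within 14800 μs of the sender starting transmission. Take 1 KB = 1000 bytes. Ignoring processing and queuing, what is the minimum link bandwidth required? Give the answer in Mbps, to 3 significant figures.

L = 12000 bits.
Propagation delay = 1400000 / 300000000 = 4666.67 μs.
Transmission budget = 14800 − 4666.67 = 10133.3 μs.
R ≥ L / t_tx = 12000 bits / 0.0101333 s = 1.18 Mbps.

1.18 Mbps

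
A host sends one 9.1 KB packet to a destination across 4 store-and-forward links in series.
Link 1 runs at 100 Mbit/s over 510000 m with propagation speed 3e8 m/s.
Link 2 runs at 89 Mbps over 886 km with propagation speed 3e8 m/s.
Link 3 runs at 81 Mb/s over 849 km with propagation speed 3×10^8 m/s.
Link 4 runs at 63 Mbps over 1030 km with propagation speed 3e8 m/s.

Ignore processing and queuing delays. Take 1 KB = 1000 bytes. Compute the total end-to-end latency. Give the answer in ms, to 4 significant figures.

L = 72800 bits.
Transmission delays (L/R per hop): 0.728, 0.817978, 0.898765, 1.15556 ms; sum = 3.6003 ms.
Propagation delays (d/s per hop): 1.7, 2.95333, 2.83, 3.43333 ms; sum = 10.9167 ms.
End-to-end = 14.52 ms.

14.52 ms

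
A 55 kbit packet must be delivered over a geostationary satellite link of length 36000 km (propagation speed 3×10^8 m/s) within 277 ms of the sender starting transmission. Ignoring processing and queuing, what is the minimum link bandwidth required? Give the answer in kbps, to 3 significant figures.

350 kbps

Propagation delay = 36000000 / 300000000 = 120 ms.
Transmission budget = 277 − 120 = 157 ms.
R ≥ L / t_tx = 55000 bits / 0.157 s = 350 kbps.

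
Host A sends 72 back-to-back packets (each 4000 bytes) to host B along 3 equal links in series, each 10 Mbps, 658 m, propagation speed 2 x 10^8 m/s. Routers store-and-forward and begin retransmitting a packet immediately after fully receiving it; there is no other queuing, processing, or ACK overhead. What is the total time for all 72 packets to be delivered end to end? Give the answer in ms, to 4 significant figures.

236.8 ms

Per-hop transmission t_tx = L/R = 32000/10000000 = 3.2 ms.
Per-hop propagation t_prop = 658/200000000 = 0.00329 ms.
Pipeline fill: first packet needs 3·t_tx to clear all hops; remaining 71 packets each add one t_tx.
Total = (3+72-1)·t_tx + 3·t_prop = 74·3.2 + 3·0.00329 = 236.8 ms.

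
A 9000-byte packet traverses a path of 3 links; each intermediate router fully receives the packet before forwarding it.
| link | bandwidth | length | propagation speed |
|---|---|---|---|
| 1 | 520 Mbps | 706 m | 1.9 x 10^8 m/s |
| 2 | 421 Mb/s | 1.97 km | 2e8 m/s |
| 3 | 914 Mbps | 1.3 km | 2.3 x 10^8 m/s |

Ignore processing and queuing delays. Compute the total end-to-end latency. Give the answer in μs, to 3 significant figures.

L = 9000 × 8 = 72000 bits.
Transmission delays (L/R per hop): 138.462, 171.021, 78.7746 μs; sum = 388.258 μs.
Propagation delays (d/s per hop): 3.71579, 9.85, 5.65217 μs; sum = 19.218 μs.
End-to-end = 407 μs.

407 μs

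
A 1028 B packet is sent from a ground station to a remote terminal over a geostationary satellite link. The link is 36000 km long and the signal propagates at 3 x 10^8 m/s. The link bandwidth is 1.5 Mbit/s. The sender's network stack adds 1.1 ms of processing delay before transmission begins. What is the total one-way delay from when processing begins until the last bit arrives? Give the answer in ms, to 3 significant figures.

L = 1028 × 8 = 8224 bits.
Transmission delay = L/R = 8224 / 1500000 = 5.48267 ms.
Propagation delay = d/s = 36000000 m / 300000000 m/s = 120 ms.
Plus processing delay 1.1 ms = 1.1 ms.
Total = 127 ms.

127 ms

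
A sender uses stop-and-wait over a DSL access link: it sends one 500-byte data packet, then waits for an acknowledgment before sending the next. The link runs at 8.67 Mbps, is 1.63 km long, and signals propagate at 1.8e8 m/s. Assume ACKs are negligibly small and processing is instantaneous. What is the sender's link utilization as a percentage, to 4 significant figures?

96.22 %

t_tx = L/R = 4000/8670000 = 0.000461361 s.
t_prop = 1630/180000000 = 9.05556e-06 s; RTT = 1.81111e-05 s.
Cycle = t_tx + RTT = 0.000479472 s.
Utilization = t_tx / cycle = 0.000461361/0.000479472 = 96.22 %.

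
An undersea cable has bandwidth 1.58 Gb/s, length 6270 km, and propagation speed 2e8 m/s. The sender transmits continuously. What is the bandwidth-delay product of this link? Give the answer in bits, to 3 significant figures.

49500000 bits

Propagation delay = 6270000 / 200000000 = 0.03135 s.
BDP = R × t_prop = 1580000000 × 0.03135 = 49533000 bits.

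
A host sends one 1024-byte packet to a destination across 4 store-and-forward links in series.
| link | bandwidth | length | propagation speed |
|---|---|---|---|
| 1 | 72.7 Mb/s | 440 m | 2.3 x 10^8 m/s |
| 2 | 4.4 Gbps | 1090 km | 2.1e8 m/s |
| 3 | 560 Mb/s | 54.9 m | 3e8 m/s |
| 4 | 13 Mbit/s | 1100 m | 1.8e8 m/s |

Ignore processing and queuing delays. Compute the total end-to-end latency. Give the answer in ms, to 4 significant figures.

5.958 ms

L = 1024 × 8 = 8192 bits.
Transmission delays (L/R per hop): 0.112682, 0.00186182, 0.0146286, 0.630154 ms; sum = 0.759326 ms.
Propagation delays (d/s per hop): 0.00191304, 5.19048, 0.000183, 0.00611111 ms; sum = 5.19868 ms.
End-to-end = 5.958 ms.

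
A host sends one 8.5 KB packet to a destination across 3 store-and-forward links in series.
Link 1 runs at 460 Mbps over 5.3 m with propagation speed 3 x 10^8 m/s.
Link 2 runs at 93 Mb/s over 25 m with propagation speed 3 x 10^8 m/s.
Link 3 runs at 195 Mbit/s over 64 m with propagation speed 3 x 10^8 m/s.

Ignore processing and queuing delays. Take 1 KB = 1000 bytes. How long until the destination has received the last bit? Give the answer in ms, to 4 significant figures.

1.228 ms

L = 68000 bits.
Transmission delays (L/R per hop): 0.147826, 0.731183, 0.348718 ms; sum = 1.22773 ms.
Propagation delays (d/s per hop): 1.76667e-05, 8.33333e-05, 0.000213333 ms; sum = 0.000314333 ms.
End-to-end = 1.228 ms.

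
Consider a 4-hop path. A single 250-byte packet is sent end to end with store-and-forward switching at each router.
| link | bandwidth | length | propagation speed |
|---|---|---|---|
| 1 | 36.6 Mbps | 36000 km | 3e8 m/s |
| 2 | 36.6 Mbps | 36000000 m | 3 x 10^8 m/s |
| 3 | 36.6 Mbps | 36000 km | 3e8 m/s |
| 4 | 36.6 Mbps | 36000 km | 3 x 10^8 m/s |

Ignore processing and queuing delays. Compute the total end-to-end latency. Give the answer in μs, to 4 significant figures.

480200 μs

L = 250 × 8 = 2000 bits.
Transmission delay per hop = L/R = 2000/36600000 = 54.6448 μs; 4 hops → 218.579 μs.
Propagation delays (d/s per hop): 120000, 120000, 120000, 120000 μs; sum = 480000 μs.
End-to-end = 480200 μs.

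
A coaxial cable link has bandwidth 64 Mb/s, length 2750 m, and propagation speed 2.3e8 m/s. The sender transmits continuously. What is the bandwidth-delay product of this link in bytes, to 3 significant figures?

Propagation delay = 2750 / 2.3e+08 = 1.19565e-05 s.
BDP = R × t_prop = 64000000 × 1.19565e-05 = 765.217 bits.
In bytes: 765.217/8 = 95.7 bytes.

95.7 bytes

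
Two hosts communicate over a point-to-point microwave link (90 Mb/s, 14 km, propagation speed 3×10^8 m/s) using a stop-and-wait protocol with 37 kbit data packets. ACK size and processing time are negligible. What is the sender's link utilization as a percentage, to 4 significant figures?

t_tx = L/R = 37000/90000000 = 0.000411111 s.
t_prop = 14000/300000000 = 4.66667e-05 s; RTT = 9.33333e-05 s.
Cycle = t_tx + RTT = 0.000504444 s.
Utilization = t_tx / cycle = 0.000411111/0.000504444 = 81.50 %.

81.50 %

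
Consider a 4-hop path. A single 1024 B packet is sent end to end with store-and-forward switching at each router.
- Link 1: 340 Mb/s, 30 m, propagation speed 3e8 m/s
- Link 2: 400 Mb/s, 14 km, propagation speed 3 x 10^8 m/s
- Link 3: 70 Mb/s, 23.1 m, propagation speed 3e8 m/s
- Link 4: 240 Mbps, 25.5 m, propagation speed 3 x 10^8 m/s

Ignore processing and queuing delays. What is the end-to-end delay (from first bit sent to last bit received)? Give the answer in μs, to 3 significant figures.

L = 1024 × 8 = 8192 bits.
Transmission delays (L/R per hop): 24.0941, 20.48, 117.029, 34.1333 μs; sum = 195.736 μs.
Propagation delays (d/s per hop): 0.1, 46.6667, 0.077, 0.085 μs; sum = 46.9287 μs.
End-to-end = 243 μs.

243 μs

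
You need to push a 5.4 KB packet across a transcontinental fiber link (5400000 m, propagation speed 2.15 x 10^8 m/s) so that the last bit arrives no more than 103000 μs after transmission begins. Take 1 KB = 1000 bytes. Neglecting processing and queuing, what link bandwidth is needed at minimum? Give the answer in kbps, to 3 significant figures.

555 kbps

L = 43200 bits.
Propagation delay = 5400000 / 215000000 = 25116.3 μs.
Transmission budget = 103000 − 25116.3 = 77883.7 μs.
R ≥ L / t_tx = 43200 bits / 0.0778837 s = 555 kbps.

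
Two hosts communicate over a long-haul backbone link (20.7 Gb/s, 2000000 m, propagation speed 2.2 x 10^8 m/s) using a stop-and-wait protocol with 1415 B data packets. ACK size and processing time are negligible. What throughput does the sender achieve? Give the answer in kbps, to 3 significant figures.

t_tx = L/R = 11320/20700000000 = 5.4686e-07 s.
t_prop = 2000000/2.2e+08 = 0.00909091 s; RTT = 0.0181818 s.
Cycle = t_tx + RTT = 0.0181824 s.
Throughput = L / cycle = 11320 / 0.0181824 = 623 kbps.

623 kbps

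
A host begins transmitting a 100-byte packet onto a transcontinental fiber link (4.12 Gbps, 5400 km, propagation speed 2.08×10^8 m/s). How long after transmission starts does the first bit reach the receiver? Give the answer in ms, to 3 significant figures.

26.0 ms

First bit experiences only propagation delay: d/s = 5400000/208000000 = 26.0 ms.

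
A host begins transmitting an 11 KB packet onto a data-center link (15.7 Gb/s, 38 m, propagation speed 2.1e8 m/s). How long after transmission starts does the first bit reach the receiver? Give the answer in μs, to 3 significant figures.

0.181 μs

First bit experiences only propagation delay: d/s = 38/210000000 = 0.181 μs.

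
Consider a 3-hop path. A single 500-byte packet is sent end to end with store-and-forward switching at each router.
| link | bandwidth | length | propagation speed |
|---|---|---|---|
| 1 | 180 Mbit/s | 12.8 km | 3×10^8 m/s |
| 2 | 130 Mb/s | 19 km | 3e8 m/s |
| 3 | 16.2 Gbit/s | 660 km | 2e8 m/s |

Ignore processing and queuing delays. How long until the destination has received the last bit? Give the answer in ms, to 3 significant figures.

3.46 ms

L = 500 × 8 = 4000 bits.
Transmission delays (L/R per hop): 0.0222222, 0.0307692, 0.000246914 ms; sum = 0.0532384 ms.
Propagation delays (d/s per hop): 0.0426667, 0.0633333, 3.3 ms; sum = 3.406 ms.
End-to-end = 3.46 ms.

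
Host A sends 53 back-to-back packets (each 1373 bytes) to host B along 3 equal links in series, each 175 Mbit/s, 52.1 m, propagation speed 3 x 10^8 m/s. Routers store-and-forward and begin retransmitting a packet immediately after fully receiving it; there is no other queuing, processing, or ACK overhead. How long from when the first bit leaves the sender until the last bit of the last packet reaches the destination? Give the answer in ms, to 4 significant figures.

Per-hop transmission t_tx = L/R = 10984/175000000 = 0.0627657 ms.
Per-hop propagation t_prop = 52.1/300000000 = 0.000173667 ms.
Pipeline fill: first packet needs 3·t_tx to clear all hops; remaining 52 packets each add one t_tx.
Total = (3+53-1)·t_tx + 3·t_prop = 55·0.0627657 + 3·0.000173667 = 3.453 ms.

3.453 ms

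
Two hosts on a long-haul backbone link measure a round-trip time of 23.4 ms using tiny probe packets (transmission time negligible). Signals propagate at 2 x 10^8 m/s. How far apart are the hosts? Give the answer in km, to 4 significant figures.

2340 km

One-way propagation = RTT/2 = 11.7 ms.
d = s × t = 200000000 × 0.0117 = 2340 km.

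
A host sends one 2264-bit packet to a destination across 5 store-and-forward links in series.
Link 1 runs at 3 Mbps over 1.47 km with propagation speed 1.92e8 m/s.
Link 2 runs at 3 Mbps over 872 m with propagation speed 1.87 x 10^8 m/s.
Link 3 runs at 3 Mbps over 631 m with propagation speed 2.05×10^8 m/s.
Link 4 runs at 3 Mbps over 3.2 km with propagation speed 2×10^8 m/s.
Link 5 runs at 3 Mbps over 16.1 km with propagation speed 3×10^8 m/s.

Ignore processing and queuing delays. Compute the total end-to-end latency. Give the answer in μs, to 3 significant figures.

3860 μs

Transmission delay per hop = L/R = 2264/3000000 = 754.667 μs; 5 hops → 3773.33 μs.
Propagation delays (d/s per hop): 7.65625, 4.6631, 3.07805, 16, 53.6667 μs; sum = 85.0641 μs.
End-to-end = 3860 μs.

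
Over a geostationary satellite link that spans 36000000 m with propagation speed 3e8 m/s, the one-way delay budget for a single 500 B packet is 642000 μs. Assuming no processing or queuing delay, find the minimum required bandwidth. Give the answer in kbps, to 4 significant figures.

L = 4000 bits.
Propagation delay = 36000000 / 300000000 = 120000 μs.
Transmission budget = 642000 − 120000 = 522000 μs.
R ≥ L / t_tx = 4000 bits / 0.522 s = 7.663 kbps.

7.663 kbps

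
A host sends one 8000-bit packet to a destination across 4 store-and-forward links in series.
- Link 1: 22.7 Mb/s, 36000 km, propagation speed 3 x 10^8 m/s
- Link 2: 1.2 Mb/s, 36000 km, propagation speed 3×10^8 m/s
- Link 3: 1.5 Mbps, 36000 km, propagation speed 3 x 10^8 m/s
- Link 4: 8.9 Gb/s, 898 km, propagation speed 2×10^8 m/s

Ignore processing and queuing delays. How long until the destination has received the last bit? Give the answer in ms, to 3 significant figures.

Transmission delays (L/R per hop): 0.352423, 6.66667, 5.33333, 0.000898876 ms; sum = 12.3533 ms.
Propagation delays (d/s per hop): 120, 120, 120, 4.49 ms; sum = 364.49 ms.
End-to-end = 377 ms.

377 ms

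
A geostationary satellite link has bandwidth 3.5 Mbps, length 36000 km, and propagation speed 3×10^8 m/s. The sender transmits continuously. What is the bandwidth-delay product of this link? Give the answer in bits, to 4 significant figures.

Propagation delay = 36000000 / 300000000 = 0.12 s.
BDP = R × t_prop = 3500000 × 0.12 = 420000 bits.

420000 bits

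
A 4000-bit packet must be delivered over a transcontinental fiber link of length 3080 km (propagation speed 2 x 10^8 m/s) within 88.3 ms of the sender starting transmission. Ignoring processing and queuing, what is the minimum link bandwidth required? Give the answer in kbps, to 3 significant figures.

Propagation delay = 3080000 / 200000000 = 15.4 ms.
Transmission budget = 88.3 − 15.4 = 72.9 ms.
R ≥ L / t_tx = 4000 bits / 0.0729 s = 54.9 kbps.

54.9 kbps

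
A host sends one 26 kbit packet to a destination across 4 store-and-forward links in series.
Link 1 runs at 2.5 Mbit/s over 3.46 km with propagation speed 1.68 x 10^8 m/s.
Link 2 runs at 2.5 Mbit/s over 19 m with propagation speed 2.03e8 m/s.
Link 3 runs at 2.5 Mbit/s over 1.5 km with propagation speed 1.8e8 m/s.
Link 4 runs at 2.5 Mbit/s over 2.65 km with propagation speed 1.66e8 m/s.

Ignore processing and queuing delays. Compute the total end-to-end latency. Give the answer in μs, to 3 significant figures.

L = 26000 bits.
Transmission delay per hop = L/R = 26000/2500000 = 10400 μs; 4 hops → 41600 μs.
Propagation delays (d/s per hop): 20.5952, 0.0935961, 8.33333, 15.9639 μs; sum = 44.986 μs.
End-to-end = 41600 μs.

41600 μs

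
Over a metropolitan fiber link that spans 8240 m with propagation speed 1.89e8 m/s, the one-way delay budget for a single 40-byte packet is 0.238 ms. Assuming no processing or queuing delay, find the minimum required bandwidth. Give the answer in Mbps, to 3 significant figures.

L = 320 bits.
Propagation delay = 8240 / 189000000 = 0.0435979 ms.
Transmission budget = 0.238 − 0.0435979 = 0.194402 ms.
R ≥ L / t_tx = 320 bits / 0.000194402 s = 1.65 Mbps.

1.65 Mbps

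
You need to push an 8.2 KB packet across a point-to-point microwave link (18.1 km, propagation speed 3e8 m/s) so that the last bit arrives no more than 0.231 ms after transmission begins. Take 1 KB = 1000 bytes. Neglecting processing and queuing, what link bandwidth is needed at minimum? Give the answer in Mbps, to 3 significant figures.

384 Mbps

L = 65600 bits.
Propagation delay = 18100 / 300000000 = 0.0603333 ms.
Transmission budget = 0.231 − 0.0603333 = 0.170667 ms.
R ≥ L / t_tx = 65600 bits / 0.000170667 s = 384 Mbps.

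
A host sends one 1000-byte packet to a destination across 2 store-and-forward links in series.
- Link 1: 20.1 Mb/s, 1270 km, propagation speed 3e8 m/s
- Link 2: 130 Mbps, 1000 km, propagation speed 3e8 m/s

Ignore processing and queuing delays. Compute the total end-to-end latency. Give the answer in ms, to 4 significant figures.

8.026 ms

L = 1000 × 8 = 8000 bits.
Transmission delays (L/R per hop): 0.39801, 0.0615385 ms; sum = 0.459548 ms.
Propagation delays (d/s per hop): 4.23333, 3.33333 ms; sum = 7.56667 ms.
End-to-end = 8.026 ms.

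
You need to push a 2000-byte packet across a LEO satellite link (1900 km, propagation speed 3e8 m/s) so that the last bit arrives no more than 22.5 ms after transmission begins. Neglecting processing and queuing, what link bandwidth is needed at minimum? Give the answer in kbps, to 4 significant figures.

989.7 kbps

L = 16000 bits.
Propagation delay = 1900000 / 300000000 = 6.33333 ms.
Transmission budget = 22.5 − 6.33333 = 16.1667 ms.
R ≥ L / t_tx = 16000 bits / 0.0161667 s = 989.7 kbps.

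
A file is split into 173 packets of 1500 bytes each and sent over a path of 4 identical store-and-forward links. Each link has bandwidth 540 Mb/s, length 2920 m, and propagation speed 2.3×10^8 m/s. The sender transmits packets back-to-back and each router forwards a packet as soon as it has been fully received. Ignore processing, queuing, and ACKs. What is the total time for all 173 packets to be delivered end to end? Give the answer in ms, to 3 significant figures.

Per-hop transmission t_tx = L/R = 12000/540000000 = 0.0222222 ms.
Per-hop propagation t_prop = 2920/2.3e+08 = 0.0126957 ms.
Pipeline fill: first packet needs 4·t_tx to clear all hops; remaining 172 packets each add one t_tx.
Total = (4+173-1)·t_tx + 4·t_prop = 176·0.0222222 + 4·0.0126957 = 3.96 ms.

3.96 ms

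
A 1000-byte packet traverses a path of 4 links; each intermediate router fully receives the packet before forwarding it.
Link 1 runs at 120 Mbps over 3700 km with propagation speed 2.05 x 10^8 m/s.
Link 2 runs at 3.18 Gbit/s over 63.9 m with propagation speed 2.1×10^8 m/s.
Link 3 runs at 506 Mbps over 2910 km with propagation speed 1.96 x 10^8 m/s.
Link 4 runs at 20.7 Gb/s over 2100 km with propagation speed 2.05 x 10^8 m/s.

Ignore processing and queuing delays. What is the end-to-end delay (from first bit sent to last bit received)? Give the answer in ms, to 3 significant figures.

L = 1000 × 8 = 8000 bits.
Transmission delays (L/R per hop): 0.0666667, 0.00251572, 0.0158103, 0.000386473 ms; sum = 0.0853791 ms.
Propagation delays (d/s per hop): 18.0488, 0.000304286, 14.8469, 10.2439 ms; sum = 43.1399 ms.
End-to-end = 43.2 ms.

43.2 ms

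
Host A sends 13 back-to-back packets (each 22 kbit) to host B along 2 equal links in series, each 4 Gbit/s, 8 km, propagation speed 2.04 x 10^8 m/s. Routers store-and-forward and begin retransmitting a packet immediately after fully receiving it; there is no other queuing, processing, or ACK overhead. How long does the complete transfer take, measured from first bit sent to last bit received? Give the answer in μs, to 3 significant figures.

155 μs

Per-hop transmission t_tx = L/R = 22000/4000000000 = 5.5 μs.
Per-hop propagation t_prop = 8000/204000000 = 39.2157 μs.
Pipeline fill: first packet needs 2·t_tx to clear all hops; remaining 12 packets each add one t_tx.
Total = (2+13-1)·t_tx + 2·t_prop = 14·5.5 + 2·39.2157 = 155 μs.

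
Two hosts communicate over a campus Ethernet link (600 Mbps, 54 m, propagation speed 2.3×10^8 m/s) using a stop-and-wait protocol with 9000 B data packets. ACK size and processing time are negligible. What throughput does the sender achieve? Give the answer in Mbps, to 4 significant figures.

597.7 Mbps

t_tx = L/R = 72000/600000000 = 0.00012 s.
t_prop = 54/2.3e+08 = 2.34783e-07 s; RTT = 4.69565e-07 s.
Cycle = t_tx + RTT = 0.00012047 s.
Throughput = L / cycle = 72000 / 0.00012047 = 597.7 Mbps.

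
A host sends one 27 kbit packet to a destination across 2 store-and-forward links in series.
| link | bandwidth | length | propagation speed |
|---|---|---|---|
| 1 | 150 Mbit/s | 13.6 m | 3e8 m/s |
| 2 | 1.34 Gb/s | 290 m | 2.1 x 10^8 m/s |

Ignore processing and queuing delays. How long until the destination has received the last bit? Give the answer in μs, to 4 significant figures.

201.6 μs

L = 27000 bits.
Transmission delays (L/R per hop): 180, 20.1493 μs; sum = 200.149 μs.
Propagation delays (d/s per hop): 0.0453333, 1.38095 μs; sum = 1.42629 μs.
End-to-end = 201.6 μs.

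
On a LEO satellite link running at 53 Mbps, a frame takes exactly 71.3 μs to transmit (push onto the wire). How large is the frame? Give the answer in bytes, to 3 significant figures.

472 bytes

L = R × t_tx = 53000000 b/s × 7.13e-05 s = 3778.9 bits.
In bytes: 3778.9 / 8 = 472 bytes.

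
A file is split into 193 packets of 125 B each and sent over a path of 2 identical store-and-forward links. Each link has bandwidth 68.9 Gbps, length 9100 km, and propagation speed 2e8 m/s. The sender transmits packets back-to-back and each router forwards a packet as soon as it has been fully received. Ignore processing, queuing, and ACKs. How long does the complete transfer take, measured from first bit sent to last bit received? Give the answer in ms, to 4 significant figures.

91.00 ms

Per-hop transmission t_tx = L/R = 1000/68900000000 = 1.45138e-05 ms.
Per-hop propagation t_prop = 9100000/200000000 = 45.5 ms.
Pipeline fill: first packet needs 2·t_tx to clear all hops; remaining 192 packets each add one t_tx.
Total = (2+193-1)·t_tx + 2·t_prop = 194·1.45138e-05 + 2·45.5 = 91.00 ms.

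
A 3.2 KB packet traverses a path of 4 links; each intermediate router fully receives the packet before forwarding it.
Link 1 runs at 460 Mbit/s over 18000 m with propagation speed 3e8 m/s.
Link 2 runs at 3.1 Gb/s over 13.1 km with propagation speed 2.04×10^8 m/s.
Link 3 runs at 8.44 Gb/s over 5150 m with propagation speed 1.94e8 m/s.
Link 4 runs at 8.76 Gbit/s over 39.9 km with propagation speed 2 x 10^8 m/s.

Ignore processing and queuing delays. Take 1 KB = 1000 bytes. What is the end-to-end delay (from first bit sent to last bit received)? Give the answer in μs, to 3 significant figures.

420 μs

L = 25600 bits.
Transmission delays (L/R per hop): 55.6522, 8.25806, 3.03318, 2.92237 μs; sum = 69.8658 μs.
Propagation delays (d/s per hop): 60, 64.2157, 26.5464, 199.5 μs; sum = 350.262 μs.
End-to-end = 420 μs.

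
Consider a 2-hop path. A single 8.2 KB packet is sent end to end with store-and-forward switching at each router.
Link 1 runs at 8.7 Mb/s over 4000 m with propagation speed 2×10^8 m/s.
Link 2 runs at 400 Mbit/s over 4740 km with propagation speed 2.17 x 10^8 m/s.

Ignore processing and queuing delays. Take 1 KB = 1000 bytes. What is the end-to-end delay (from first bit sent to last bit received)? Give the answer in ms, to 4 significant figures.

L = 65600 bits.
Transmission delays (L/R per hop): 7.54023, 0.164 ms; sum = 7.70423 ms.
Propagation delays (d/s per hop): 0.02, 21.8433 ms; sum = 21.8633 ms.
End-to-end = 29.57 ms.

29.57 ms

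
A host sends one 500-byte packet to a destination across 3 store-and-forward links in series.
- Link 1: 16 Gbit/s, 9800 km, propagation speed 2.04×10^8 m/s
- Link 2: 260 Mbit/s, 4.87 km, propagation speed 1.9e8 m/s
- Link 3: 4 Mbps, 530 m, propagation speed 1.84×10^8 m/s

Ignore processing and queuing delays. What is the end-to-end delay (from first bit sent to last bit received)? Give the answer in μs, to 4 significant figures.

49080 μs

L = 500 × 8 = 4000 bits.
Transmission delays (L/R per hop): 0.25, 15.3846, 1000 μs; sum = 1015.63 μs.
Propagation delays (d/s per hop): 48039.2, 25.6316, 2.88043 μs; sum = 48067.7 μs.
End-to-end = 49080 μs.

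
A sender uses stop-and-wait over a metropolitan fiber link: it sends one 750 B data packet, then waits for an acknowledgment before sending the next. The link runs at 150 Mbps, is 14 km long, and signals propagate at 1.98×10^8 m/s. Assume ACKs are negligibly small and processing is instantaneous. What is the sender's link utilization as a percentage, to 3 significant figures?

t_tx = L/R = 6000/150000000 = 4e-05 s.
t_prop = 14000/198000000 = 7.07071e-05 s; RTT = 0.000141414 s.
Cycle = t_tx + RTT = 0.000181414 s.
Utilization = t_tx / cycle = 4e-05/0.000181414 = 22.0 %.

22.0 %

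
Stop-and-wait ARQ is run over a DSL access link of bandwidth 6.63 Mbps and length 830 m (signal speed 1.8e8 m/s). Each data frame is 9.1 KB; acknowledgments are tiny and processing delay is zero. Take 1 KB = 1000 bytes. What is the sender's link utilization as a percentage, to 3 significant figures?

t_tx = L/R = 72800/6630000 = 0.0109804 s.
t_prop = 830/180000000 = 4.61111e-06 s; RTT = 9.22222e-06 s.
Cycle = t_tx + RTT = 0.0109896 s.
Utilization = t_tx / cycle = 0.0109804/0.0109896 = 99.9 %.

99.9 %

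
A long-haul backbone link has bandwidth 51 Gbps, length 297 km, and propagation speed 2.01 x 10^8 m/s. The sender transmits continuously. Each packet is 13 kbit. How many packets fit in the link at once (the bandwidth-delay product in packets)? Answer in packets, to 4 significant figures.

5797 packets

Propagation delay = 297000 / 2.01e+08 = 0.00147761 s.
BDP = R × t_prop = 51000000000 × 0.00147761 = 75358200 bits.
In packets of 13000 bits: 5797 packets.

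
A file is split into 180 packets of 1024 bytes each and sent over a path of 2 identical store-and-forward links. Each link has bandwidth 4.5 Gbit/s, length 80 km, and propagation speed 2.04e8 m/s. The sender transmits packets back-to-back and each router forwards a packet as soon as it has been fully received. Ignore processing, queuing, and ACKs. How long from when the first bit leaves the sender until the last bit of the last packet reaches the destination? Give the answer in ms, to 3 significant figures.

Per-hop transmission t_tx = L/R = 8192/4500000000 = 0.00182044 ms.
Per-hop propagation t_prop = 80000/204000000 = 0.392157 ms.
Pipeline fill: first packet needs 2·t_tx to clear all hops; remaining 179 packets each add one t_tx.
Total = (2+180-1)·t_tx + 2·t_prop = 181·0.00182044 + 2·0.392157 = 1.11 ms.

1.11 ms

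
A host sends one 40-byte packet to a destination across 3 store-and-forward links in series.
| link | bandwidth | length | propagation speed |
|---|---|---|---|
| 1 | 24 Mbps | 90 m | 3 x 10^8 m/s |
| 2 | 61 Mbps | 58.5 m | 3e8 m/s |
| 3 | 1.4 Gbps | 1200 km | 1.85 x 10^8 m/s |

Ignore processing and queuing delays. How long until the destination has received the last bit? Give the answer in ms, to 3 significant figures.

6.51 ms

L = 40 × 8 = 320 bits.
Transmission delays (L/R per hop): 0.0133333, 0.0052459, 0.000228571 ms; sum = 0.0188078 ms.
Propagation delays (d/s per hop): 0.0003, 0.000195, 6.48649 ms; sum = 6.48698 ms.
End-to-end = 6.51 ms.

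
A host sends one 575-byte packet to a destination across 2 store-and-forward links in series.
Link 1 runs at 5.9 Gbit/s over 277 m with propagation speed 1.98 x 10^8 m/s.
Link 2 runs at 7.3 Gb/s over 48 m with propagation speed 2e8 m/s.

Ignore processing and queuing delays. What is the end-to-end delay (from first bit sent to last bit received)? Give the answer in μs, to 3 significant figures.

3.05 μs

L = 575 × 8 = 4600 bits.
Transmission delays (L/R per hop): 0.779661, 0.630137 μs; sum = 1.4098 μs.
Propagation delays (d/s per hop): 1.39899, 0.24 μs; sum = 1.63899 μs.
End-to-end = 3.05 μs.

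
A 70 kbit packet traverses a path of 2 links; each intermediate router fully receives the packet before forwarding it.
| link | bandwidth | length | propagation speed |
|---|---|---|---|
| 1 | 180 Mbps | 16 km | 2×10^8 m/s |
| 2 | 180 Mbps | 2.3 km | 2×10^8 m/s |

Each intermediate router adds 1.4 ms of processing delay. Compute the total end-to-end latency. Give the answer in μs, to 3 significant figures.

L = 70000 bits.
Transmission delay per hop = L/R = 70000/180000000 = 388.889 μs; 2 hops → 777.778 μs.
Propagation delays (d/s per hop): 80, 11.5 μs; sum = 91.5 μs.
Processing at 1 router(s): 1 × 1.4 ms = 1400 μs.
End-to-end = 2270 μs.

2270 μs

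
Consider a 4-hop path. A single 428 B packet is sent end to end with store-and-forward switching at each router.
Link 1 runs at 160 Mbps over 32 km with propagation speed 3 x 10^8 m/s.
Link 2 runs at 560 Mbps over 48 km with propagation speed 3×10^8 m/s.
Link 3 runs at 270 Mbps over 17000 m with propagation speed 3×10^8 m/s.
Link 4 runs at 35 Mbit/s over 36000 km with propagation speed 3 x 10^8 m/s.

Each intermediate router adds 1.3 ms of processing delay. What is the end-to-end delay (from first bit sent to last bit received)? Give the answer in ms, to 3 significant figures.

124 ms

L = 428 × 8 = 3424 bits.
Transmission delays (L/R per hop): 0.0214, 0.00611429, 0.0126815, 0.0978286 ms; sum = 0.138024 ms.
Propagation delays (d/s per hop): 0.106667, 0.16, 0.0566667, 120 ms; sum = 120.323 ms.
Processing at 3 router(s): 3 × 1.3 ms = 3.9 ms.
End-to-end = 124 ms.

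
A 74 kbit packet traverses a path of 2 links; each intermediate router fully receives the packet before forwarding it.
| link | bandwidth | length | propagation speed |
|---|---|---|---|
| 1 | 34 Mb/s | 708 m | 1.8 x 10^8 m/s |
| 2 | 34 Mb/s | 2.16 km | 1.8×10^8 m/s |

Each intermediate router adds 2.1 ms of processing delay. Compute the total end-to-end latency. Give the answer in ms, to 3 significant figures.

6.47 ms

L = 74000 bits.
Transmission delay per hop = L/R = 74000/34000000 = 2.17647 ms; 2 hops → 4.35294 ms.
Propagation delays (d/s per hop): 0.00393333, 0.012 ms; sum = 0.0159333 ms.
Processing at 1 router(s): 1 × 2.1 ms = 2.1 ms.
End-to-end = 6.47 ms.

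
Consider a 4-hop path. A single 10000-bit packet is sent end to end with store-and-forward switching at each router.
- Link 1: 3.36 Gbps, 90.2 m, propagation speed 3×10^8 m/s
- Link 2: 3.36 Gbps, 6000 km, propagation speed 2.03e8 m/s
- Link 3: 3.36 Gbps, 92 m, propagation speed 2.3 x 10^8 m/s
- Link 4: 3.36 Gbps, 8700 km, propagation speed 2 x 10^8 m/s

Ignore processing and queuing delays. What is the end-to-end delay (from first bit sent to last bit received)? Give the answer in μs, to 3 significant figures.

73100 μs

Transmission delay per hop = L/R = 10000/3360000000 = 2.97619 μs; 4 hops → 11.9048 μs.
Propagation delays (d/s per hop): 0.300667, 29556.7, 0.4, 43500 μs; sum = 73057.4 μs.
End-to-end = 73100 μs.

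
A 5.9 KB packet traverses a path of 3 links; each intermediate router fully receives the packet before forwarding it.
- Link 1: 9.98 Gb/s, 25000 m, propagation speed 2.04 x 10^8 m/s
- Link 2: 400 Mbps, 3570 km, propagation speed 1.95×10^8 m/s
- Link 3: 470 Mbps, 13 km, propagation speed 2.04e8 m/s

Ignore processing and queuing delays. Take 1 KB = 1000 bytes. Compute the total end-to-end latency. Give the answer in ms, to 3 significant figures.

L = 47200 bits.
Transmission delays (L/R per hop): 0.00472946, 0.118, 0.100426 ms; sum = 0.223155 ms.
Propagation delays (d/s per hop): 0.122549, 18.3077, 0.0637255 ms; sum = 18.494 ms.
End-to-end = 18.7 ms.

18.7 ms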